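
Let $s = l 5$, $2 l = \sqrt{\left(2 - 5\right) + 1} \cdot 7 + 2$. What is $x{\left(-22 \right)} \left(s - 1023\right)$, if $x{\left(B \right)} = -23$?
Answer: $23414 - \frac{805 i \sqrt{2}}{2} \approx 23414.0 - 569.22 i$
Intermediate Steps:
$l = 1 + \frac{7 i \sqrt{2}}{2}$ ($l = \frac{\sqrt{\left(2 - 5\right) + 1} \cdot 7 + 2}{2} = \frac{\sqrt{-3 + 1} \cdot 7 + 2}{2} = \frac{\sqrt{-2} \cdot 7 + 2}{2} = \frac{i \sqrt{2} \cdot 7 + 2}{2} = \frac{7 i \sqrt{2} + 2}{2} = \frac{2 + 7 i \sqrt{2}}{2} = 1 + \frac{7 i \sqrt{2}}{2} \approx 1.0 + 4.9497 i$)
$s = 5 + \frac{35 i \sqrt{2}}{2}$ ($s = \left(1 + \frac{7 i \sqrt{2}}{2}\right) 5 = 5 + \frac{35 i \sqrt{2}}{2} \approx 5.0 + 24.749 i$)
$x{\left(-22 \right)} \left(s - 1023\right) = - 23 \left(\left(5 + \frac{35 i \sqrt{2}}{2}\right) - 1023\right) = - 23 \left(-1018 + \frac{35 i \sqrt{2}}{2}\right) = 23414 - \frac{805 i \sqrt{2}}{2}$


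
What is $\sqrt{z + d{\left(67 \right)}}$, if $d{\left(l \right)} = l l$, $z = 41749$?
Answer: $\sqrt{46238} \approx 215.03$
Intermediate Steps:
$d{\left(l \right)} = l^{2}$
$\sqrt{z + d{\left(67 \right)}} = \sqrt{41749 + 67^{2}} = \sqrt{41749 + 4489} = \sqrt{46238}$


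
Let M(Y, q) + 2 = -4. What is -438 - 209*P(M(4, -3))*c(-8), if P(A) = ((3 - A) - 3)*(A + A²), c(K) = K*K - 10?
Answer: -2031918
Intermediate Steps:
M(Y, q) = -6 (M(Y, q) = -2 - 4 = -6)
c(K) = -10 + K² (c(K) = K² - 10 = -10 + K²)
P(A) = -A*(A + A²) (P(A) = (-A)*(A + A²) = -A*(A + A²))
-438 - 209*P(M(4, -3))*c(-8) = -438 - 209*(-6)²*(-1 - 1*(-6))*(-10 + (-8)²) = -438 - 209*36*(-1 + 6)*(-10 + 64) = -438 - 209*36*5*54 = -438 - 37620*54 = -438 - 209*9720 = -438 - 2031480 = -2031918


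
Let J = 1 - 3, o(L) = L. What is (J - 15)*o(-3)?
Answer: 51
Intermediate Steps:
J = -2
(J - 15)*o(-3) = (-2 - 15)*(-3) = -17*(-3) = 51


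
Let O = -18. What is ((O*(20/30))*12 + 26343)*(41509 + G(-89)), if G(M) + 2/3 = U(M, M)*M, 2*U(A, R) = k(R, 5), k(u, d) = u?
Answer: 2382475929/2 ≈ 1.1912e+9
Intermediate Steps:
U(A, R) = R/2
G(M) = -⅔ + M²/2 (G(M) = -⅔ + (M/2)*M = -⅔ + M²/2)
((O*(20/30))*12 + 26343)*(41509 + G(-89)) = (-360/30*12 + 26343)*(41509 + (-⅔ + (½)*(-89)²)) = (-360/30*12 + 26343)*(41509 + (-⅔ + (½)*7921)) = (-18*⅔*12 + 26343)*(41509 + (-⅔ + 7921/2)) = (-12*12 + 26343)*(41509 + 23759/6) = (-144 + 26343)*(272813/6) = 26199*(272813/6) = 2382475929/2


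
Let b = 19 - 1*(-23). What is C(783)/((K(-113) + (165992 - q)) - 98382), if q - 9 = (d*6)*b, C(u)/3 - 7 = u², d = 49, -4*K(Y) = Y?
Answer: 7357152/221125 ≈ 33.271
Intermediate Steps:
K(Y) = -Y/4
b = 42 (b = 19 + 23 = 42)
C(u) = 21 + 3*u²
q = 12357 (q = 9 + (49*6)*42 = 9 + 294*42 = 9 + 12348 = 12357)
C(783)/((K(-113) + (165992 - q)) - 98382) = (21 + 3*783²)/((-¼*(-113) + (165992 - 1*12357)) - 98382) = (21 + 3*613089)/((113/4 + (165992 - 12357)) - 98382) = (21 + 1839267)/((113/4 + 153635) - 98382) = 1839288/(614653/4 - 98382) = 1839288/(221125/4) = 1839288*(4/221125) = 7357152/221125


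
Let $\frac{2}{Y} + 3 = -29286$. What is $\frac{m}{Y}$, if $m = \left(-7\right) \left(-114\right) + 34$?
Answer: $-12184224$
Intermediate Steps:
$m = 832$ ($m = 798 + 34 = 832$)
$Y = - \frac{2}{29289}$ ($Y = \frac{2}{-3 - 29286} = \frac{2}{-29289} = 2 \left(- \frac{1}{29289}\right) = - \frac{2}{29289} \approx -6.8285 \cdot 10^{-5}$)
$\frac{m}{Y} = \frac{832}{- \frac{2}{29289}} = 832 \left(- \frac{29289}{2}\right) = -12184224$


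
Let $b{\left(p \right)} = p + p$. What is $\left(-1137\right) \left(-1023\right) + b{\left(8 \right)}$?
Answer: $1163167$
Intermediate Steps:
$b{\left(p \right)} = 2 p$
$\left(-1137\right) \left(-1023\right) + b{\left(8 \right)} = \left(-1137\right) \left(-1023\right) + 2 \cdot 8 = 1163151 + 16 = 1163167$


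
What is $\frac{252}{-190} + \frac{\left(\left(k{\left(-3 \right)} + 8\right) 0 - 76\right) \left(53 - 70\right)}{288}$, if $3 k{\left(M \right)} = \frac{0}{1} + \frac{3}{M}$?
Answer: $\frac{21613}{6840} \approx 3.1598$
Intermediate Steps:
$k{\left(M \right)} = \frac{1}{M}$ ($k{\left(M \right)} = \frac{\frac{0}{1} + \frac{3}{M}}{3} = \frac{0 \cdot 1 + \frac{3}{M}}{3} = \frac{0 + \frac{3}{M}}{3} = \frac{3 \frac{1}{M}}{3} = \frac{1}{M}$)
$\frac{252}{-190} + \frac{\left(\left(k{\left(-3 \right)} + 8\right) 0 - 76\right) \left(53 - 70\right)}{288} = \frac{252}{-190} + \frac{\left(\left(\frac{1}{-3} + 8\right) 0 - 76\right) \left(53 - 70\right)}{288} = 252 \left(- \frac{1}{190}\right) + \left(\left(- \frac{1}{3} + 8\right) 0 - 76\right) \left(-17\right) \frac{1}{288} = - \frac{126}{95} + \left(\frac{23}{3} \cdot 0 - 76\right) \left(-17\right) \frac{1}{288} = - \frac{126}{95} + \left(0 - 76\right) \left(-17\right) \frac{1}{288} = - \frac{126}{95} + \left(-76\right) \left(-17\right) \frac{1}{288} = - \frac{126}{95} + 1292 \cdot \frac{1}{288} = - \frac{126}{95} + \frac{323}{72} = \frac{21613}{6840}$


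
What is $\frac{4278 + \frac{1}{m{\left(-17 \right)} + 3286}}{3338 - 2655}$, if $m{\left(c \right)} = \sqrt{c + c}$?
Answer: $\frac{23096560013}{3687458945} - \frac{i \sqrt{34}}{7374917890} \approx 6.2635 - 7.9065 \cdot 10^{-10} i$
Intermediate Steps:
$m{\left(c \right)} = \sqrt{2} \sqrt{c}$ ($m{\left(c \right)} = \sqrt{2 c} = \sqrt{2} \sqrt{c}$)
$\frac{4278 + \frac{1}{m{\left(-17 \right)} + 3286}}{3338 - 2655} = \frac{4278 + \frac{1}{\sqrt{2} \sqrt{-17} + 3286}}{3338 - 2655} = \frac{4278 + \frac{1}{\sqrt{2} i \sqrt{17} + 3286}}{683} = \left(4278 + \frac{1}{i \sqrt{34} + 3286}\right) \frac{1}{683} = \left(4278 + \frac{1}{3286 + i \sqrt{34}}\right) \frac{1}{683} = \frac{4278}{683} + \frac{1}{683 \left(3286 + i \sqrt{34}\right)}$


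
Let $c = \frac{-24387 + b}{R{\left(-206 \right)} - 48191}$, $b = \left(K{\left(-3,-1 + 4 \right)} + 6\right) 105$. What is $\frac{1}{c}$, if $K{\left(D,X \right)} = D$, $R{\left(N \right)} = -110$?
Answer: $\frac{48301}{24072} \approx 2.0065$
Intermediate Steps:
$b = 315$ ($b = \left(-3 + 6\right) 105 = 3 \cdot 105 = 315$)
$c = \frac{24072}{48301}$ ($c = \frac{-24387 + 315}{-110 - 48191} = - \frac{24072}{-48301} = \left(-24072\right) \left(- \frac{1}{48301}\right) = \frac{24072}{48301} \approx 0.49837$)
$\frac{1}{c} = \frac{1}{\frac{24072}{48301}} = \frac{48301}{24072}$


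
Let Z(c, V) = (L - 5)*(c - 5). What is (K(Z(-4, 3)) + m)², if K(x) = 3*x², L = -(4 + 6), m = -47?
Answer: 2984218384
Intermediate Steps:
L = -10 (L = -1*10 = -10)
Z(c, V) = 75 - 15*c (Z(c, V) = (-10 - 5)*(c - 5) = -15*(-5 + c) = 75 - 15*c)
(K(Z(-4, 3)) + m)² = (3*(75 - 15*(-4))² - 47)² = (3*(75 + 60)² - 47)² = (3*135² - 47)² = (3*18225 - 47)² = (54675 - 47)² = 54628² = 2984218384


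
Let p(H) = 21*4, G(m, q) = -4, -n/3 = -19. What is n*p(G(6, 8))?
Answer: 4788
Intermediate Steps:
n = 57 (n = -3*(-19) = 57)
p(H) = 84
n*p(G(6, 8)) = 57*84 = 4788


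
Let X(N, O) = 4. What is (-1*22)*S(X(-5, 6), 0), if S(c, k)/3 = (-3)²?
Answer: -594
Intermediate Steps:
S(c, k) = 27 (S(c, k) = 3*(-3)² = 3*9 = 27)
(-1*22)*S(X(-5, 6), 0) = -1*22*27 = -22*27 = -594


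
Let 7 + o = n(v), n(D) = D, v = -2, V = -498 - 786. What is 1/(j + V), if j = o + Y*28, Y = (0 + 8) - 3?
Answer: -1/1153 ≈ -0.00086730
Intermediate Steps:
V = -1284
Y = 5 (Y = 8 - 3 = 5)
o = -9 (o = -7 - 2 = -9)
j = 131 (j = -9 + 5*28 = -9 + 140 = 131)
1/(j + V) = 1/(131 - 1284) = 1/(-1153) = -1/1153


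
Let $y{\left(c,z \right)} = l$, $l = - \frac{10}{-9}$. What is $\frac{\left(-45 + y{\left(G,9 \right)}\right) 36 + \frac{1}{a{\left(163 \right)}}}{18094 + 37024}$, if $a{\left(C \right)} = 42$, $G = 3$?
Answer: $- \frac{66359}{2314956} \approx -0.028665$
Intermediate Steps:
$l = \frac{10}{9}$ ($l = \left(-10\right) \left(- \frac{1}{9}\right) = \frac{10}{9} \approx 1.1111$)
$y{\left(c,z \right)} = \frac{10}{9}$
$\frac{\left(-45 + y{\left(G,9 \right)}\right) 36 + \frac{1}{a{\left(163 \right)}}}{18094 + 37024} = \frac{\left(-45 + \frac{10}{9}\right) 36 + \frac{1}{42}}{18094 + 37024} = \frac{\left(- \frac{395}{9}\right) 36 + \frac{1}{42}}{55118} = \left(-1580 + \frac{1}{42}\right) \frac{1}{55118} = \left(- \frac{66359}{42}\right) \frac{1}{55118} = - \frac{66359}{2314956}$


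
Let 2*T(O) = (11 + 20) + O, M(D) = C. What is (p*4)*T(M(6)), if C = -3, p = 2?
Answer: 112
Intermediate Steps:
M(D) = -3
T(O) = 31/2 + O/2 (T(O) = ((11 + 20) + O)/2 = (31 + O)/2 = 31/2 + O/2)
(p*4)*T(M(6)) = (2*4)*(31/2 + (½)*(-3)) = 8*(31/2 - 3/2) = 8*14 = 112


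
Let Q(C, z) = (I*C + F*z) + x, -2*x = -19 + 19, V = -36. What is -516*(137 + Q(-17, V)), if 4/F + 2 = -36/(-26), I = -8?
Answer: -261612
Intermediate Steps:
F = -13/2 (F = 4/(-2 - 36/(-26)) = 4/(-2 - 36*(-1/26)) = 4/(-2 + 18/13) = 4/(-8/13) = 4*(-13/8) = -13/2 ≈ -6.5000)
x = 0 (x = -(-19 + 19)/2 = -½*0 = 0)
Q(C, z) = -8*C - 13*z/2 (Q(C, z) = (-8*C - 13*z/2) + 0 = -8*C - 13*z/2)
-516*(137 + Q(-17, V)) = -516*(137 + (-8*(-17) - 13/2*(-36))) = -516*(137 + (136 + 234)) = -516*(137 + 370) = -516*507 = -261612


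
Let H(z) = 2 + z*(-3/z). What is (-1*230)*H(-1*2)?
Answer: 230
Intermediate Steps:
H(z) = -1 (H(z) = 2 - 3 = -1)
(-1*230)*H(-1*2) = -1*230*(-1) = -230*(-1) = 230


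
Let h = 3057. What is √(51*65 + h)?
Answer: 6*√177 ≈ 79.825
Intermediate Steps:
√(51*65 + h) = √(51*65 + 3057) = √(3315 + 3057) = √6372 = 6*√177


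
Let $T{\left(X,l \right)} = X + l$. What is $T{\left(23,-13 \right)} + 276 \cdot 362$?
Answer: $99922$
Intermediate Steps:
$T{\left(23,-13 \right)} + 276 \cdot 362 = \left(23 - 13\right) + 276 \cdot 362 = 10 + 99912 = 99922$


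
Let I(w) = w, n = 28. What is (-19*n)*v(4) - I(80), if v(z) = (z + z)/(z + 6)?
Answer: -2528/5 ≈ -505.60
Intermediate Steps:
v(z) = 2*z/(6 + z) (v(z) = (2*z)/(6 + z) = 2*z/(6 + z))
(-19*n)*v(4) - I(80) = (-19*28)*(2*4/(6 + 4)) - 1*80 = -1064*4/10 - 80 = -532*4/5 - 80 = -2128/5 - 80 = -2528/5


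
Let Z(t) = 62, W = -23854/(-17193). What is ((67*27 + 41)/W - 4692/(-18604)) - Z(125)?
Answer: 70541991572/55472477 ≈ 1271.7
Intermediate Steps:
W = 23854/17193 (W = -23854*(-1/17193) = 23854/17193 ≈ 1.3874)
((67*27 + 41)/W - 4692/(-18604)) - Z(125) = ((67*27 + 41)/(23854/17193) - 4692/(-18604)) - 1*62 = ((1809 + 41)*(17193/23854) - 4692*(-1/18604)) - 62 = (1850*(17193/23854) + 1173/4651) - 62 = (15903525/11927 + 1173/4651) - 62 = 73981285146/55472477 - 62 = 70541991572/55472477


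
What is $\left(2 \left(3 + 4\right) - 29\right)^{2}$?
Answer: $225$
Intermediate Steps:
$\left(2 \left(3 + 4\right) - 29\right)^{2} = \left(2 \cdot 7 - 29\right)^{2} = \left(14 - 29\right)^{2} = \left(-15\right)^{2} = 225$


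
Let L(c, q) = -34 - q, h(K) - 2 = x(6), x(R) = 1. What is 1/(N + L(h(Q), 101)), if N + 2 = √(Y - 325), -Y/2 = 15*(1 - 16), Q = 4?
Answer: -137/18644 - 5*√5/18644 ≈ -0.0079479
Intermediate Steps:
h(K) = 3 (h(K) = 2 + 1 = 3)
Y = 450 (Y = -30*(1 - 16) = -30*(-15) = -2*(-225) = 450)
N = -2 + 5*√5 (N = -2 + √(450 - 325) = -2 + √125 = -2 + 5*√5 ≈ 9.1803)
1/(N + L(h(Q), 101)) = 1/((-2 + 5*√5) + (-34 - 1*101)) = 1/((-2 + 5*√5) + (-34 - 101)) = 1/((-2 + 5*√5) - 135) = 1/(-137 + 5*√5)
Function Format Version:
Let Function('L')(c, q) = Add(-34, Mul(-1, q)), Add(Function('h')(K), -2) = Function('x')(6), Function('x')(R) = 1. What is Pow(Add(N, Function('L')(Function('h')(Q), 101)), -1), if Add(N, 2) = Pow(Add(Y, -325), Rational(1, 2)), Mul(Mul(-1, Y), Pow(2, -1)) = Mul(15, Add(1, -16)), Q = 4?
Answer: Add(Rational(-137, 18644), Mul(Rational(-5, 18644), Pow(5, Rational(1, 2)))) ≈ -0.0079479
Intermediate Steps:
Function('h')(K) = 3 (Function('h')(K) = Add(2, 1) = 3)
Y = 450 (Y = Mul(-2, Mul(15, Add(1, -16))) = Mul(-2, Mul(15, -15)) = Mul(-2, -225) = 450)
N = Add(-2, Mul(5, Pow(5, Rational(1, 2)))) (N = Add(-2, Pow(Add(450, -325), Rational(1, 2))) = Add(-2, Pow(125, Rational(1, 2))) = Add(-2, Mul(5, Pow(5, Rational(1, 2)))) ≈ 9.1803)
Pow(Add(N, Function('L')(Function('h')(Q), 101)), -1) = Pow(Add(Add(-2, Mul(5, Pow(5, Rational(1, 2)))), Add(-34, Mul(-1, 101))), -1) = Pow(Add(Add(-2, Mul(5, Pow(5, Rational(1, 2)))), Add(-34, -101)), -1) = Pow(Add(Add(-2, Mul(5, Pow(5, Rational(1, 2)))), -135), -1) = Pow(Add(-137, Mul(5, Pow(5, Rational(1, 2)))), -1)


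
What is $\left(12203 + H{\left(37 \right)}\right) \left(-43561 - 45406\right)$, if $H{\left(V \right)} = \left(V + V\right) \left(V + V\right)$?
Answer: $-1572847593$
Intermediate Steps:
$H{\left(V \right)} = 4 V^{2}$ ($H{\left(V \right)} = 2 V 2 V = 4 V^{2}$)
$\left(12203 + H{\left(37 \right)}\right) \left(-43561 - 45406\right) = \left(12203 + 4 \cdot 37^{2}\right) \left(-43561 - 45406\right) = \left(12203 + 4 \cdot 1369\right) \left(-88967\right) = \left(12203 + 5476\right) \left(-88967\right) = 17679 \left(-88967\right) = -1572847593$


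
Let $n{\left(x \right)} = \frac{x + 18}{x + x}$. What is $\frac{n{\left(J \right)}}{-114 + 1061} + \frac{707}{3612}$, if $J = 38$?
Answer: $\frac{1824517}{9284388} \approx 0.19651$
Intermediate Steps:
$n{\left(x \right)} = \frac{18 + x}{2 x}$
$\frac{n{\left(J \right)}}{-114 + 1061} + \frac{707}{3612} = \frac{\frac{1}{2} \cdot \frac{1}{38} \left(18 + 38\right)}{-114 + 1061} + \frac{707}{3612} = \frac{\frac{1}{2} \cdot \frac{1}{38} \cdot 56}{947} + 707 \cdot \frac{1}{3612} = \frac{14}{19} \cdot \frac{1}{947} + \frac{101}{516} = \frac{14}{17993} + \frac{101}{516} = \frac{1824517}{9284388}$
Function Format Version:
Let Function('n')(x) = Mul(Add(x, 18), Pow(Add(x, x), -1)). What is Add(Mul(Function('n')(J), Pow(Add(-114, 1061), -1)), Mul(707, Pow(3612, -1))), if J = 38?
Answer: Rational(1824517, 9284388) ≈ 0.19651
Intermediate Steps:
Function('n')(x) = Mul(Rational(1, 2), Pow(x, -1), Add(18, x)) (Function('n')(x) = Mul(Add(18, x), Pow(Mul(2, x), -1)) = Mul(Add(18, x), Mul(Rational(1, 2), Pow(x, -1))) = Mul(Rational(1, 2), Pow(x, -1), Add(18, x)))
Add(Mul(Function('n')(J), Pow(Add(-114, 1061), -1)), Mul(707, Pow(3612, -1))) = Add(Mul(Mul(Rational(1, 2), Pow(38, -1), Add(18, 38)), Pow(Add(-114, 1061), -1)), Mul(707, Pow(3612, -1))) = Add(Mul(Mul(Rational(1, 2), Rational(1, 38), 56), Pow(947, -1)), Mul(707, Rational(1, 3612))) = Add(Mul(Rational(14, 19), Rational(1, 947)), Rational(101, 516)) = Add(Rational(14, 17993), Rational(101, 516)) = Rational(1824517, 9284388)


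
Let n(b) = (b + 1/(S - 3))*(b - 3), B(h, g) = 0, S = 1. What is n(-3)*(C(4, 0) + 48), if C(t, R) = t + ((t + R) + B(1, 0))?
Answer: 1176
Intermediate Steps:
C(t, R) = R + 2*t (C(t, R) = t + ((t + R) + 0) = t + ((R + t) + 0) = t + (R + t) = R + 2*t)
n(b) = (-3 + b)*(-½ + b) (n(b) = (b + 1/(1 - 3))*(b - 3) = (b + 1/(-2))*(-3 + b) = (b - ½)*(-3 + b) = (-½ + b)*(-3 + b) = (-3 + b)*(-½ + b))
n(-3)*(C(4, 0) + 48) = (3/2 + (-3)² - 7/2*(-3))*((0 + 2*4) + 48) = (3/2 + 9 + 21/2)*((0 + 8) + 48) = 21*(8 + 48) = 21*56 = 1176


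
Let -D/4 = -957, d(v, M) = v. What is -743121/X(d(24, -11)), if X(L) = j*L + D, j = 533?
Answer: -247707/5540 ≈ -44.712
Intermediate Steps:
D = 3828 (D = -4*(-957) = 3828)
X(L) = 3828 + 533*L (X(L) = 533*L + 3828 = 3828 + 533*L)
-743121/X(d(24, -11)) = -743121/(3828 + 533*24) = -743121/(3828 + 12792) = -743121/16620 = -743121*1/16620 = -247707/5540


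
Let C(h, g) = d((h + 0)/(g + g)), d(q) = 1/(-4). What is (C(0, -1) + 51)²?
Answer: 41209/16 ≈ 2575.6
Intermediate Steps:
d(q) = -¼
C(h, g) = -¼
(C(0, -1) + 51)² = (-¼ + 51)² = (203/4)² = 41209/16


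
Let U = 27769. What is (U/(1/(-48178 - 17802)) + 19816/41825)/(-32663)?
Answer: 76631707261684/1366129975 ≈ 56094.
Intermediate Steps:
(U/(1/(-48178 - 17802)) + 19816/41825)/(-32663) = (27769/(1/(-48178 - 17802)) + 19816/41825)/(-32663) = (27769/(1/(-65980)) + 19816*(1/41825))*(-1/32663) = (27769/(-1/65980) + 19816/41825)*(-1/32663) = (27769*(-65980) + 19816/41825)*(-1/32663) = (-1832198620 + 19816/41825)*(-1/32663) = -76631707261684/41825*(-1/32663) = 76631707261684/1366129975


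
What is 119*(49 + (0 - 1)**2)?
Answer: 5950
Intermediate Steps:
119*(49 + (0 - 1)**2) = 119*(49 + (-1)**2) = 119*(49 + 1) = 119*50 = 5950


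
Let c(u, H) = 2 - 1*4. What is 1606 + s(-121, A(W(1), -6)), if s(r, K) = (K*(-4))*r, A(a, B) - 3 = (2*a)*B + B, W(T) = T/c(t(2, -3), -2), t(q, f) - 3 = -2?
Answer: 3058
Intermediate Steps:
t(q, f) = 1 (t(q, f) = 3 - 2 = 1)
c(u, H) = -2 (c(u, H) = 2 - 4 = -2)
W(T) = -T/2 (W(T) = T/(-2) = T*(-½) = -T/2)
A(a, B) = 3 + B + 2*B*a (A(a, B) = 3 + ((2*a)*B + B) = 3 + (2*B*a + B) = 3 + (B + 2*B*a) = 3 + B + 2*B*a)
s(r, K) = -4*K*r (s(r, K) = (-4*K)*r = -4*K*r)
1606 + s(-121, A(W(1), -6)) = 1606 - 4*(3 - 6 + 2*(-6)*(-½*1))*(-121) = 1606 - 4*(3 - 6 + 2*(-6)*(-½))*(-121) = 1606 - 4*(3 - 6 + 6)*(-121) = 1606 - 4*3*(-121) = 1606 + 1452 = 3058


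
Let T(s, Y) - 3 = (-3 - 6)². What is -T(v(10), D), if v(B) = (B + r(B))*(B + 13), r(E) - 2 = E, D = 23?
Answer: -84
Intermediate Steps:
r(E) = 2 + E
v(B) = (2 + 2*B)*(13 + B) (v(B) = (B + (2 + B))*(B + 13) = (2 + 2*B)*(13 + B))
T(s, Y) = 84 (T(s, Y) = 3 + (-3 - 6)² = 3 + (-9)² = 3 + 81 = 84)
-T(v(10), D) = -1*84 = -84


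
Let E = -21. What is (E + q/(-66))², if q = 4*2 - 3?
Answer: 1934881/4356 ≈ 444.19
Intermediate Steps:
q = 5 (q = 8 - 3 = 5)
(E + q/(-66))² = (-21 + 5/(-66))² = (-21 + 5*(-1/66))² = (-21 - 5/66)² = (-1391/66)² = 1934881/4356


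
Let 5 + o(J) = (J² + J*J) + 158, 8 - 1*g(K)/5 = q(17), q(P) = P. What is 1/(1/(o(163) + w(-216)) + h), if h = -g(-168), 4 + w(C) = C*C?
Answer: 99943/4497436 ≈ 0.022222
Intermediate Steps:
w(C) = -4 + C² (w(C) = -4 + C*C = -4 + C²)
g(K) = -45 (g(K) = 40 - 5*17 = 40 - 85 = -45)
o(J) = 153 + 2*J² (o(J) = -5 + ((J² + J*J) + 158) = -5 + ((J² + J²) + 158) = -5 + (2*J² + 158) = -5 + (158 + 2*J²) = 153 + 2*J²)
h = 45 (h = -1*(-45) = 45)
1/(1/(o(163) + w(-216)) + h) = 1/(1/((153 + 2*163²) + (-4 + (-216)²)) + 45) = 1/(1/((153 + 2*26569) + (-4 + 46656)) + 45) = 1/(1/((153 + 53138) + 46652) + 45) = 1/(1/(53291 + 46652) + 45) = 1/(1/99943 + 45) = 1/(4497436/99943) = 99943/4497436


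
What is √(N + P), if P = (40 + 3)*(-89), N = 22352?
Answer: 5*√741 ≈ 136.11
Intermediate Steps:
P = -3827 (P = 43*(-89) = -3827)
√(N + P) = √(22352 - 3827) = √18525 = 5*√741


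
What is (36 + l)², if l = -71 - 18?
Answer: 2809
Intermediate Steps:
l = -89
(36 + l)² = (36 - 89)² = (-53)² = 2809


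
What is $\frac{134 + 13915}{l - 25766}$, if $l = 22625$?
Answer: $- \frac{1561}{349} \approx -4.4728$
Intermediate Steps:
$\frac{134 + 13915}{l - 25766} = \frac{134 + 13915}{22625 - 25766} = \frac{14049}{-3141} = 14049 \left(- \frac{1}{3141}\right) = - \frac{1561}{349}$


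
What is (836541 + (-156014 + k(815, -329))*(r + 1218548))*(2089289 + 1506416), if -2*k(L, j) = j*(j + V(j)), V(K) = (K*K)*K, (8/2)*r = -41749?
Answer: -101793481572261459509505/4 ≈ -2.5448e+22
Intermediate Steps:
r = -41749/4 (r = (¼)*(-41749) = -41749/4 ≈ -10437.)
V(K) = K³ (V(K) = K²*K = K³)
k(L, j) = -j*(j + j³)/2
(836541 + (-156014 + k(815, -329))*(r + 1218548))*(2089289 + 1506416) = (836541 + (-156014 - ½*(-329)²*(1 + (-329)²))*(-41749/4 + 1218548))*(2089289 + 1506416) = (836541 + (-156014 - ½*108241*(1 + 108241))*(4832443/4))*3595705 = (836541 + (-156014 - ½*108241*108242)*(4832443/4))*3595705 = (836541 + (-156014 - 5858111161)*(4832443/4))*3595705 = (836541 - 5858267175*4832443/4)*3595705 = (836541 - 28309742201958525/4)*3595705 = -28309742198612361/4*3595705 = -101793481572261459509505/4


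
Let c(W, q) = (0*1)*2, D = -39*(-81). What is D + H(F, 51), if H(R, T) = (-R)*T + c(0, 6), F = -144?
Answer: 10503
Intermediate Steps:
D = 3159
c(W, q) = 0 (c(W, q) = 0*2 = 0)
H(R, T) = -R*T (H(R, T) = (-R)*T + 0 = -R*T + 0 = -R*T)
D + H(F, 51) = 3159 - 1*(-144)*51 = 3159 + 7344 = 10503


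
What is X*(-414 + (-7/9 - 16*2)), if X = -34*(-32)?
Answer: -4374848/9 ≈ -4.8609e+5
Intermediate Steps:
X = 1088
X*(-414 + (-7/9 - 16*2)) = 1088*(-414 + (-7/9 - 16*2)) = 1088*(-414 + (-7*⅑ - 32)) = 1088*(-414 + (-7/9 - 32)) = 1088*(-414 - 295/9) = 1088*(-4021/9) = -4374848/9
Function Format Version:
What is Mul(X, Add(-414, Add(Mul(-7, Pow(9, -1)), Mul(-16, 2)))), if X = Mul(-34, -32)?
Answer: Rational(-4374848, 9) ≈ -4.8609e+5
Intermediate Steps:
X = 1088
Mul(X, Add(-414, Add(Mul(-7, Pow(9, -1)), Mul(-16, 2)))) = Mul(1088, Add(-414, Add(Mul(-7, Pow(9, -1)), Mul(-16, 2)))) = Mul(1088, Add(-414, Add(Mul(-7, Rational(1, 9)), -32))) = Mul(1088, Add(-414, Add(Rational(-7, 9), -32))) = Mul(1088, Add(-414, Rational(-295, 9))) = Mul(1088, Rational(-4021, 9)) = Rational(-4374848, 9)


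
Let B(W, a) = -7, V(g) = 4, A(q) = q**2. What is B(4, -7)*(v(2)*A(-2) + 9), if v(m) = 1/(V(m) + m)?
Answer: -203/3 ≈ -67.667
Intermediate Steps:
v(m) = 1/(4 + m)
B(4, -7)*(v(2)*A(-2) + 9) = -7*((-2)**2/(4 + 2) + 9) = -7*(4/6 + 9) = -7*((1/6)*4 + 9) = -7*(2/3 + 9) = -7*29/3 = -203/3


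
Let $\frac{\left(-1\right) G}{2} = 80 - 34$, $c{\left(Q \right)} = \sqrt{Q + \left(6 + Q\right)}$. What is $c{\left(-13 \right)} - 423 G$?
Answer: $38916 + 2 i \sqrt{5} \approx 38916.0 + 4.4721 i$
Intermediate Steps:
$c{\left(Q \right)} = \sqrt{6 + 2 Q}$
$G = -92$ ($G = - 2 \left(80 - 34\right) = \left(-2\right) 46 = -92$)
$c{\left(-13 \right)} - 423 G = \sqrt{6 + 2 \left(-13\right)} - -38916 = \sqrt{6 - 26} + 38916 = \sqrt{-20} + 38916 = 2 i \sqrt{5} + 38916 = 38916 + 2 i \sqrt{5}$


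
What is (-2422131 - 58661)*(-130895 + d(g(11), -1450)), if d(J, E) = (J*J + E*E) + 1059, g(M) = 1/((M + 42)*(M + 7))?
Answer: -1113474382703166950/227529 ≈ -4.8938e+12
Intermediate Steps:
g(M) = 1/((7 + M)*(42 + M)) (g(M) = 1/((42 + M)*(7 + M)) = 1/((7 + M)*(42 + M)))
d(J, E) = 1059 + E² + J² (d(J, E) = (J² + E²) + 1059 = (E² + J²) + 1059 = 1059 + E² + J²)
(-2422131 - 58661)*(-130895 + d(g(11), -1450)) = (-2422131 - 58661)*(-130895 + (1059 + (-1450)² + (1/(294 + 11² + 49*11))²)) = -2480792*(-130895 + (1059 + 2102500 + (1/(294 + 121 + 539))²)) = -2480792*(-130895 + (1059 + 2102500 + (1/954)²)) = -2480792*(-130895 + (1059 + 2102500 + 1/910116)) = -2480792*(-130895 + 1914482702845/910116) = -2480792*1795353069025/910116 = -1113474382703166950/227529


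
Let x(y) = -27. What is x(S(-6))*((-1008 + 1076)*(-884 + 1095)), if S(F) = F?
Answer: -387396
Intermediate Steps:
x(S(-6))*((-1008 + 1076)*(-884 + 1095)) = -27*(-1008 + 1076)*(-884 + 1095) = -1836*211 = -27*14348 = -387396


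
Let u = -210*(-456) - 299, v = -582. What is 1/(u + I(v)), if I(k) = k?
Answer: 1/94879 ≈ 1.0540e-5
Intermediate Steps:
u = 95461 (u = 95760 - 299 = 95461)
1/(u + I(v)) = 1/(95461 - 582) = 1/94879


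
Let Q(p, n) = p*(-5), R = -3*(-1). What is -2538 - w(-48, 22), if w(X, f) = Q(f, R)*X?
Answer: -7818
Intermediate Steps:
R = 3
Q(p, n) = -5*p
w(X, f) = -5*X*f (w(X, f) = (-5*f)*X = -5*X*f)
-2538 - w(-48, 22) = -2538 - (-5)*(-48)*22 = -2538 - 1*5280 = -2538 - 5280 = -7818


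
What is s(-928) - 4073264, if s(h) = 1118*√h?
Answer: -4073264 + 4472*I*√58 ≈ -4.0733e+6 + 34058.0*I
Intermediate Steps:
s(-928) - 4073264 = 1118*√(-928) - 4073264 = 1118*(4*I*√58) - 4073264 = 4472*I*√58 - 4073264 = -4073264 + 4472*I*√58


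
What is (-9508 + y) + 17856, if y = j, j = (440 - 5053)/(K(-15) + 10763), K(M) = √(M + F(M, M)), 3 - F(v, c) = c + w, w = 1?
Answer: 138142965771/16548881 + 659*√2/16548881 ≈ 8347.6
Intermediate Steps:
F(v, c) = 2 - c (F(v, c) = 3 - (c + 1) = 3 - (1 + c) = 3 + (-1 - c) = 2 - c)
K(M) = √2 (K(M) = √(M + (2 - M)) = √2)
j = -4613/(10763 + √2) (j = (440 - 5053)/(√2 + 10763) = -4613/(10763 + √2) ≈ -0.42854)
y = -7092817/16548881 + 659*√2/16548881 ≈ -0.42854
(-9508 + y) + 17856 = (-9508 + (-7092817/16548881 + 659*√2/16548881)) + 17856 = (-157353853365/16548881 + 659*√2/16548881) + 17856 = 138142965771/16548881 + 659*√2/16548881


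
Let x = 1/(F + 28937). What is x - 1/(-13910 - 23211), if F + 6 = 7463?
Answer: 73515/1350981674 ≈ 5.4416e-5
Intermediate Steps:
F = 7457 (F = -6 + 7463 = 7457)
x = 1/36394 (x = 1/(7457 + 28937) = 1/36394 ≈ 2.7477e-5)
x - 1/(-13910 - 23211) = 1/36394 - 1/(-13910 - 23211) = 1/36394 - 1/(-37121) = 1/36394 - 1*(-1/37121) = 1/36394 + 1/37121 = 73515/1350981674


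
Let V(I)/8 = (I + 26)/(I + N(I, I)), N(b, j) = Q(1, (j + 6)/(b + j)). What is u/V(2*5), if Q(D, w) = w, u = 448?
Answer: 84/5 ≈ 16.800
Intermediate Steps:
N(b, j) = (6 + j)/(b + j) (N(b, j) = (j + 6)/(b + j) = (6 + j)/(b + j))
V(I) = 8*(26 + I)/(I + (6 + I)/(2*I)) (V(I) = 8*((I + 26)/(I + (6 + I)/(I + I))) = 8*((26 + I)/(I + (6 + I)/((2*I)))) = 8*((26 + I)/(I + (1/(2*I))*(6 + I))) = 8*((26 + I)/(I + (6 + I)/(2*I))) = 8*(26 + I)/(I + (6 + I)/(2*I)))
u/V(2*5) = 448/((16*(2*5)*(26 + 2*5)/(6 + 2*5 + 2*(2*5)²))) = 448/((16*10*(26 + 10)/(6 + 10 + 2*10²))) = 448/((16*10*36/(6 + 10 + 2*100))) = 448/((16*10*36/(6 + 10 + 200))) = 448/((16*10*36/216)) = 448/((16*10*(1/216)*36)) = 448/(80/3) = 448*(3/80) = 84/5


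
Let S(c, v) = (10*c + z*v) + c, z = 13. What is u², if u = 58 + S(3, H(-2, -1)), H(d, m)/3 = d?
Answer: 169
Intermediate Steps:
H(d, m) = 3*d
S(c, v) = 11*c + 13*v (S(c, v) = (10*c + 13*v) + c = 11*c + 13*v)
u = 13 (u = 58 + (11*3 + 13*(3*(-2))) = 58 + (33 + 13*(-6)) = 58 + (33 - 78) = 58 - 45 = 13)
u² = 13² = 169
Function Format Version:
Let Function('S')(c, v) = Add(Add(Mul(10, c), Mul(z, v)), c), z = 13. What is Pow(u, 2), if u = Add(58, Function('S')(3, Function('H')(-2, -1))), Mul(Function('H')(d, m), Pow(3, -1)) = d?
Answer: 169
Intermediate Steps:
Function('H')(d, m) = Mul(3, d)
Function('S')(c, v) = Add(Mul(11, c), Mul(13, v)) (Function('S')(c, v) = Add(Add(Mul(10, c), Mul(13, v)), c) = Add(Mul(11, c), Mul(13, v)))
u = 13 (u = Add(58, Add(Mul(11, 3), Mul(13, Mul(3, -2)))) = Add(58, Add(33, Mul(13, -6))) = Add(58, Add(33, -78)) = Add(58, -45) = 13)
Pow(u, 2) = Pow(13, 2) = 169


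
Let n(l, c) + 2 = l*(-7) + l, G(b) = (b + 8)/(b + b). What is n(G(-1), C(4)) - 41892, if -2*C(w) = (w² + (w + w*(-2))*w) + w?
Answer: -41873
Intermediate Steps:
C(w) = -w/2 (C(w) = -((w² + (w + w*(-2))*w) + w)/2 = -((w² + (w - 2*w)*w) + w)/2 = -((w² + (-w)*w) + w)/2 = -((w² - w²) + w)/2 = -(0 + w)/2 = -w/2)
G(b) = (8 + b)/(2*b) (G(b) = (8 + b)/((2*b)) = (8 + b)*(1/(2*b)) = (8 + b)/(2*b))
n(l, c) = -2 - 6*l (n(l, c) = -2 + (l*(-7) + l) = -2 + (-7*l + l) = -2 - 6*l)
n(G(-1), C(4)) - 41892 = (-2 - 3*(8 - 1)/(-1)) - 41892 = (-2 - 3*(-1)*7) - 41892 = (-2 - 6*(-7/2)) - 41892 = (-2 + 21) - 41892 = 19 - 41892 = -41873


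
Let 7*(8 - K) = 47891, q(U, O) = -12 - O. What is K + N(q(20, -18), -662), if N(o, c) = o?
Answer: -47793/7 ≈ -6827.6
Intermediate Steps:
K = -47835/7 (K = 8 - 1/7*47891 = 8 - 47891/7 = -47835/7 ≈ -6833.6)
K + N(q(20, -18), -662) = -47835/7 + (-12 - 1*(-18)) = -47835/7 + (-12 + 18) = -47835/7 + 6 = -47793/7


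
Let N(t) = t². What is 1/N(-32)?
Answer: 1/1024 ≈ 0.00097656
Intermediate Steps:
1/N(-32) = 1/((-32)²) = 1/1024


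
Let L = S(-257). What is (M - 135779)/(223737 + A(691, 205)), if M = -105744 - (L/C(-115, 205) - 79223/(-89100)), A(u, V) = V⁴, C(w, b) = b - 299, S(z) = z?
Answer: -1011441039931/7396836530747400 ≈ -0.00013674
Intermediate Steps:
C(w, b) = -299 + b
L = -257
M = -442839321631/4187700 (M = -105744 - (-257/(-299 + 205) - 79223/(-89100)) = -105744 - (-257/(-94) - 79223*(-1/89100)) = -105744 - (-257*(-1/94) + 79223/89100) = -105744 - (257/94 + 79223/89100) = -105744 - 1*15172831/4187700 = -105744 - 15172831/4187700 = -442839321631/4187700 ≈ -1.0575e+5)
(M - 135779)/(223737 + A(691, 205)) = (-442839321631/4187700 - 135779)/(223737 + 205⁴) = -1011441039931/(4187700*(223737 + 1766100625)) = -1011441039931/4187700/1766324362 = -1011441039931/4187700*1/1766324362 = -1011441039931/7396836530747400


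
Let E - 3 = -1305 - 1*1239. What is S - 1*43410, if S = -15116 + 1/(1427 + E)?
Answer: -65197965/1114 ≈ -58526.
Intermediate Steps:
E = -2541 (E = 3 + (-1305 - 1*1239) = 3 + (-1305 - 1239) = 3 - 2544 = -2541)
S = -16839225/1114 (S = -15116 + 1/(1427 - 2541) = -15116 + 1/(-1114) = -15116 - 1/1114 = -16839225/1114 ≈ -15116.)
S - 1*43410 = -16839225/1114 - 1*43410 = -16839225/1114 - 43410 = -65197965/1114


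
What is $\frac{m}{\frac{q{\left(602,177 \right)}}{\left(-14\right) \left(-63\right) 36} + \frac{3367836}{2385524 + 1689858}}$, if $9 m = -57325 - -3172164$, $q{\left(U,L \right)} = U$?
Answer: $\frac{1599464007980748}{3906746737} \approx 4.0941 \cdot 10^{5}$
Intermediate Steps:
$m = \frac{3114839}{9}$ ($m = \frac{-57325 - -3172164}{9} = \frac{-57325 + 3172164}{9} = \frac{1}{9} \cdot 3114839 = \frac{3114839}{9} \approx 3.4609 \cdot 10^{5}$)
$\frac{m}{\frac{q{\left(602,177 \right)}}{\left(-14\right) \left(-63\right) 36} + \frac{3367836}{2385524 + 1689858}} = \frac{3114839}{9 \left(\frac{602}{\left(-14\right) \left(-63\right) 36} + \frac{3367836}{2385524 + 1689858}\right)} = \frac{3114839}{9 \left(\frac{602}{882 \cdot 36} + \frac{3367836}{4075382}\right)} = \frac{3114839}{9 \left(\frac{602}{31752} + 3367836 \cdot \frac{1}{4075382}\right)} = \frac{3114839}{9 \left(602 \cdot \frac{1}{31752} + \frac{1683918}{2037691}\right)} = \frac{3114839}{9 \left(\frac{43}{2268} + \frac{1683918}{2037691}\right)} = \frac{3114839}{9 \cdot \frac{3906746737}{4621483188}} = \frac{3114839}{9} \cdot \frac{4621483188}{3906746737} = \frac{1599464007980748}{3906746737}$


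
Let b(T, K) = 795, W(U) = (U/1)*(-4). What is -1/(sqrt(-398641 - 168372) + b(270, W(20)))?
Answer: I/(sqrt(567013) - 795*I) ≈ -0.00066303 + 0.00062801*I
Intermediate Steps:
W(U) = -4*U (W(U) = (U*1)*(-4) = U*(-4) = -4*U)
-1/(sqrt(-398641 - 168372) + b(270, W(20))) = -1/(sqrt(-398641 - 168372) + 795) = -1/(sqrt(-567013) + 795) = -1/(I*sqrt(567013) + 795) = -1/(795 + I*sqrt(567013))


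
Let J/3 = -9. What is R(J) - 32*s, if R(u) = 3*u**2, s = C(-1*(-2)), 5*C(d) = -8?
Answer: 11191/5 ≈ 2238.2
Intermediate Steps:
J = -27 (J = 3*(-9) = -27)
C(d) = -8/5 (C(d) = (1/5)*(-8) = -8/5)
s = -8/5 ≈ -1.6000
R(J) - 32*s = 3*(-27)**2 - 32*(-8/5) = 3*729 + 256/5 = 2187 + 256/5 = 11191/5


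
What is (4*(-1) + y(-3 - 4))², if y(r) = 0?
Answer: 16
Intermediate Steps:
(4*(-1) + y(-3 - 4))² = (4*(-1) + 0)² = (-4 + 0)² = (-4)² = 16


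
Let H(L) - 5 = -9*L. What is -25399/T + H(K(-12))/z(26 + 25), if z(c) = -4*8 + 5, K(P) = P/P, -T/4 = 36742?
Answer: 1273645/3968136 ≈ 0.32097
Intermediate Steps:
T = -146968 (T = -4*36742 = -146968)
K(P) = 1
H(L) = 5 - 9*L
z(c) = -27 (z(c) = -32 + 5 = -27)
-25399/T + H(K(-12))/z(26 + 25) = -25399/(-146968) + (5 - 9*1)/(-27) = -25399*(-1/146968) + (5 - 9)*(-1/27) = 25399/146968 - 4*(-1/27) = 25399/146968 + 4/27 = 1273645/3968136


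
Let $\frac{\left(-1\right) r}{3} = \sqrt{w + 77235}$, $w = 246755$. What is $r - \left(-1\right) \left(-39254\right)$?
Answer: $-39254 - 3 \sqrt{323990} \approx -40962.0$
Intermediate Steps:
$r = - 3 \sqrt{323990}$ ($r = - 3 \sqrt{246755 + 77235} = - 3 \sqrt{323990} \approx -1707.6$)
$r - \left(-1\right) \left(-39254\right) = - 3 \sqrt{323990} - \left(-1\right) \left(-39254\right) = - 3 \sqrt{323990} - 39254 = -39254 - 3 \sqrt{323990}$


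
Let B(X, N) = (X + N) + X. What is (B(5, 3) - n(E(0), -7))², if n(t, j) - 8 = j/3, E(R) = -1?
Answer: 484/9 ≈ 53.778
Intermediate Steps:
n(t, j) = 8 + j/3
B(X, N) = N + 2*X (B(X, N) = (N + X) + X = N + 2*X)
(B(5, 3) - n(E(0), -7))² = ((3 + 2*5) - (8 + (⅓)*(-7)))² = ((3 + 10) - (8 - 7/3))² = (13 - 1*17/3)² = (13 - 17/3)² = (22/3)² = 484/9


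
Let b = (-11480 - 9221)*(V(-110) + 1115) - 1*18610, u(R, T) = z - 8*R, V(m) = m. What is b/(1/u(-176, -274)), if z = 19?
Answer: -29714585105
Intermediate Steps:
u(R, T) = 19 - 8*R
b = -20823115 (b = (-11480 - 9221)*(-110 + 1115) - 1*18610 = -20701*1005 - 18610 = -20804505 - 18610 = -20823115)
b/(1/u(-176, -274)) = -20823115/(1/(19 - 8*(-176))) = -20823115/(1/(19 + 1408)) = -20823115/(1/1427) = -20823115/1/1427 = -20823115*1427 = -29714585105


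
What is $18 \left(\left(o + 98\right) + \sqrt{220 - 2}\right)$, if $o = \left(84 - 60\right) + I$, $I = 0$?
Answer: $2196 + 18 \sqrt{218} \approx 2461.8$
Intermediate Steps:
$o = 24$ ($o = \left(84 - 60\right) + 0 = 24 + 0 = 24$)
$18 \left(\left(o + 98\right) + \sqrt{220 - 2}\right) = 18 \left(\left(24 + 98\right) + \sqrt{220 - 2}\right) = 18 \left(122 + \sqrt{218}\right) = 2196 + 18 \sqrt{218}$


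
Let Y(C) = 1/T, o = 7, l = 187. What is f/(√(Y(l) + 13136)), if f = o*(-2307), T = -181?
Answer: -16149*√430348315/2377615 ≈ -140.90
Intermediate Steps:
Y(C) = -1/181 (Y(C) = 1/(-181) = -1/181)
f = -16149 (f = 7*(-2307) = -16149)
f/(√(Y(l) + 13136)) = -16149/√(-1/181 + 13136) = -16149*√430348315/2377615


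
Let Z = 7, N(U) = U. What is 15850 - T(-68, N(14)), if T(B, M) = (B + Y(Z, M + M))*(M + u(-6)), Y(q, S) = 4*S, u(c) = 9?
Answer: 14838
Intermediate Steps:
T(B, M) = (9 + M)*(B + 8*M) (T(B, M) = (B + 4*(M + M))*(M + 9) = (B + 4*(2*M))*(9 + M) = (B + 8*M)*(9 + M) = (9 + M)*(B + 8*M))
15850 - T(-68, N(14)) = 15850 - (8*14² + 9*(-68) + 72*14 - 68*14) = 15850 - (8*196 - 612 + 1008 - 952) = 15850 - (1568 - 612 + 1008 - 952) = 15850 - 1*1012 = 15850 - 1012 = 14838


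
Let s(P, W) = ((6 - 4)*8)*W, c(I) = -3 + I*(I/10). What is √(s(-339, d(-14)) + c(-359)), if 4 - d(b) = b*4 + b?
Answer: √1406910/10 ≈ 118.61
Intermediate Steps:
d(b) = 4 - 5*b (d(b) = 4 - (b*4 + b) = 4 - (4*b + b) = 4 - 5*b)
c(I) = -3 + I²/10 (c(I) = -3 + I*(I*(⅒)) = -3 + I*(I/10) = -3 + I²/10)
s(P, W) = 16*W (s(P, W) = (2*8)*W = 16*W)
√(s(-339, d(-14)) + c(-359)) = √(16*(4 - 5*(-14)) + (-3 + (⅒)*(-359)²)) = √(16*(4 + 70) + (-3 + (⅒)*128881)) = √(16*74 + (-3 + 128881/10)) = √(1184 + 128851/10) = √(140691/10) = √1406910/10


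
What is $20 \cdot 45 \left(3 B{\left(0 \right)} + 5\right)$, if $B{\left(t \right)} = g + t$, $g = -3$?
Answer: $-3600$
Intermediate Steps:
$B{\left(t \right)} = -3 + t$
$20 \cdot 45 \left(3 B{\left(0 \right)} + 5\right) = 20 \cdot 45 \left(3 \left(-3 + 0\right) + 5\right) = 900 \left(3 \left(-3\right) + 5\right) = 900 \left(-9 + 5\right) = 900 \left(-4\right) = -3600$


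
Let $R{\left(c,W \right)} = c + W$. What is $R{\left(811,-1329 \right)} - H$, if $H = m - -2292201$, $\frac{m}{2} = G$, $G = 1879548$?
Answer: $-6051815$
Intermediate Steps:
$R{\left(c,W \right)} = W + c$
$m = 3759096$ ($m = 2 \cdot 1879548 = 3759096$)
$H = 6051297$ ($H = 3759096 - -2292201 = 3759096 + 2292201 = 6051297$)
$R{\left(811,-1329 \right)} - H = \left(-1329 + 811\right) - 6051297 = -518 - 6051297 = -6051815$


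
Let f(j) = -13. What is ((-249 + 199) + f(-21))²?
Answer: 3969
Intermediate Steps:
((-249 + 199) + f(-21))² = ((-249 + 199) - 13)² = (-50 - 13)² = (-63)² = 3969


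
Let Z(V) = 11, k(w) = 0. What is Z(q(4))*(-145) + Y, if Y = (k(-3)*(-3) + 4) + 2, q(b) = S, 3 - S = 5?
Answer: -1589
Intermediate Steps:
S = -2 (S = 3 - 1*5 = 3 - 5 = -2)
q(b) = -2
Y = 6 (Y = (0*(-3) + 4) + 2 = (0 + 4) + 2 = 4 + 2 = 6)
Z(q(4))*(-145) + Y = 11*(-145) + 6 = -1595 + 6 = -1589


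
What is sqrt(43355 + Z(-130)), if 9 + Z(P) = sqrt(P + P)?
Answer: sqrt(43346 + 2*I*sqrt(65)) ≈ 208.2 + 0.0387*I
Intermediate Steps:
Z(P) = -9 + sqrt(2)*sqrt(P) (Z(P) = -9 + sqrt(P + P) = -9 + sqrt(2*P) = -9 + sqrt(2)*sqrt(P))
sqrt(43355 + Z(-130)) = sqrt(43355 + (-9 + sqrt(2)*sqrt(-130))) = sqrt(43355 + (-9 + sqrt(2)*(I*sqrt(130)))) = sqrt(43355 + (-9 + 2*I*sqrt(65))) = sqrt(43346 + 2*I*sqrt(65))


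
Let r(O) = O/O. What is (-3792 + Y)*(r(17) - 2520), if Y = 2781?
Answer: 2546709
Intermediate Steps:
r(O) = 1
(-3792 + Y)*(r(17) - 2520) = (-3792 + 2781)*(1 - 2520) = -1011*(-2519) = 2546709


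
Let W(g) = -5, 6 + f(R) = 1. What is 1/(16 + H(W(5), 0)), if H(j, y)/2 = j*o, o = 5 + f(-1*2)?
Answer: 1/16 ≈ 0.062500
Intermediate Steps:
f(R) = -5 (f(R) = -6 + 1 = -5)
o = 0 (o = 5 - 5 = 0)
H(j, y) = 0 (H(j, y) = 2*(j*0) = 2*0 = 0)
1/(16 + H(W(5), 0)) = 1/(16 + 0) = 1/16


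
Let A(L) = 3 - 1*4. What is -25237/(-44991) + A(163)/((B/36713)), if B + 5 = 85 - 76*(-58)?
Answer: -512830309/67306536 ≈ -7.6193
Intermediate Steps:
B = 4488 (B = -5 + (85 - 76*(-58)) = -5 + (85 + 4408) = -5 + 4493 = 4488)
A(L) = -1 (A(L) = 3 - 4 = -1)
-25237/(-44991) + A(163)/((B/36713)) = -25237/(-44991) - 1/(4488/36713) = -25237*(-1/44991) - 1/(4488*(1/36713)) = 25237/44991 - 1/4488/36713 = 25237/44991 - 1*36713/4488 = 25237/44991 - 36713/4488 = -512830309/67306536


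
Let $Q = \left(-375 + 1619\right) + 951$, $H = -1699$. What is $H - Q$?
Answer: $-3894$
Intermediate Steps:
$Q = 2195$ ($Q = 1244 + 951 = 2195$)
$H - Q = -1699 - 2195 = -3894$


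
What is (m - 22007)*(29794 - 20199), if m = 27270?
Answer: 50498485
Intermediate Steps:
(m - 22007)*(29794 - 20199) = (27270 - 22007)*(29794 - 20199) = 5263*9595 = 50498485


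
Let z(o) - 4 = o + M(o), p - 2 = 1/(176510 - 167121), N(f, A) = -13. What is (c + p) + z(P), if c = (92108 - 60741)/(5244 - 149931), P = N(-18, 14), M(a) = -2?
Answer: -12520556263/1358466243 ≈ -9.2167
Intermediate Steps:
P = -13
p = 18779/9389 (p = 2 + 1/(176510 - 167121) = 2 + 1/9389 = 18779/9389 ≈ 2.0001)
c = -31367/144687 (c = 31367/(-144687) = 31367*(-1/144687) = -31367/144687 ≈ -0.21679)
z(o) = 2 + o (z(o) = 4 + (o - 2) = 4 + (-2 + o) = 2 + o)
(c + p) + z(P) = (-31367/144687 + 18779/9389) + (2 - 13) = 2422572410/1358466243 - 11 = -12520556263/1358466243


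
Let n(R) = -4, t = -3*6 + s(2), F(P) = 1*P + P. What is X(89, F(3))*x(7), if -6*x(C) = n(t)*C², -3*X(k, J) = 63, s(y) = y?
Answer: -686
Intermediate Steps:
F(P) = 2*P (F(P) = P + P = 2*P)
X(k, J) = -21 (X(k, J) = -⅓*63 = -21)
t = -16 (t = -3*6 + 2 = -18 + 2 = -16)
x(C) = 2*C²/3 (x(C) = -(-2)*C²/3 = 2*C²/3)
X(89, F(3))*x(7) = -14*7² = -14*49 = -21*98/3 = -686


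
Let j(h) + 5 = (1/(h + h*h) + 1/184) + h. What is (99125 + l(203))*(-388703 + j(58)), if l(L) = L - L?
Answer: -12128572777127625/314824 ≈ -3.8525e+10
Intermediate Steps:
l(L) = 0
j(h) = -919/184 + h + 1/(h + h**2) (j(h) = -5 + ((1/(h + h*h) + 1/184) + h) = -5 + ((1/(h + h**2) + 1/184) + h) = -5 + ((1/184 + 1/(h + h**2)) + h) = -5 + (1/184 + h + 1/(h + h**2)) = -919/184 + h + 1/(h + h**2))
(99125 + l(203))*(-388703 + j(58)) = (99125 + 0)*(-388703 + (1/184)*(184 - 919*58 - 735*58**2 + 184*58**3)/(58*(1 + 58))) = 99125*(-388703 + (1/184)*(1/58)*(184 - 53302 - 735*3364 + 184*195112)/59) = 99125*(-388703 + (1/184)*(1/58)*(1/59)*(184 - 53302 - 2472540 + 35900608)) = 99125*(-388703 + (1/184)*(1/58)*(1/59)*33374950) = 99125*(-388703 + 16687475/314824) = 99125*(-122356345797/314824) = -12128572777127625/314824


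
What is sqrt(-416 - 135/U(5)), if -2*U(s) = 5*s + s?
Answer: I*sqrt(407) ≈ 20.174*I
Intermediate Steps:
U(s) = -3*s (U(s) = -(5*s + s)/2 = -3*s)
sqrt(-416 - 135/U(5)) = sqrt(-416 - 135/((-3*5))) = sqrt(-416 - 135/(-15)) = sqrt(-416 - 135*(-1/15)) = sqrt(-416 + 9) = sqrt(-407) = I*sqrt(407)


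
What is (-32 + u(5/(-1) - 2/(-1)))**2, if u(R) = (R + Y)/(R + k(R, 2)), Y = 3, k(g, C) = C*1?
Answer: 1024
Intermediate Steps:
k(g, C) = C
u(R) = (3 + R)/(2 + R) (u(R) = (R + 3)/(R + 2) = (3 + R)/(2 + R))
(-32 + u(5/(-1) - 2/(-1)))**2 = (-32 + (3 + (5/(-1) - 2/(-1)))/(2 + (5/(-1) - 2/(-1))))**2 = (-32 + (3 + (5*(-1) - 2*(-1)))/(2 + (5*(-1) - 2*(-1))))**2 = (-32 + (3 + (-5 + 2))/(2 + (-5 + 2)))**2 = (-32 + (3 - 3)/(2 - 3))**2 = (-32 + 0/(-1))**2 = (-32 - 1*0)**2 = (-32 + 0)**2 = (-32)**2 = 1024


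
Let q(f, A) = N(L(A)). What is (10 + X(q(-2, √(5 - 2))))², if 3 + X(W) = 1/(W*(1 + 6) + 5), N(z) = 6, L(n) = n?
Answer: 108900/2209 ≈ 49.298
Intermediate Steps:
q(f, A) = 6
X(W) = -3 + 1/(5 + 7*W) (X(W) = -3 + 1/(W*(1 + 6) + 5) = -3 + 1/(W*7 + 5) = -3 + 1/(7*W + 5) = -3 + 1/(5 + 7*W))
(10 + X(q(-2, √(5 - 2))))² = (10 + 7*(-2 - 3*6)/(5 + 7*6))² = (10 + 7*(-2 - 18)/(5 + 42))² = (10 + 7*(-20)/47)² = (10 + 7*(1/47)*(-20))² = (10 - 140/47)² = (330/47)² = 108900/2209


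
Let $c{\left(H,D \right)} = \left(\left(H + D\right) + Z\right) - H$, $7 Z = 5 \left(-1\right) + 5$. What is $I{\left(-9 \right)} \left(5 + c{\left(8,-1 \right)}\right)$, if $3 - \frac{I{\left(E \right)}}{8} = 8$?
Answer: $-160$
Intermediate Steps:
$I{\left(E \right)} = -40$ ($I{\left(E \right)} = 24 - 64 = -40$)
$Z = 0$ ($Z = \frac{5 \left(-1\right) + 5}{7} = \frac{-5 + 5}{7} = \frac{1}{7} \cdot 0 = 0$)
$c{\left(H,D \right)} = D$ ($c{\left(H,D \right)} = \left(\left(H + D\right) + 0\right) - H = \left(\left(D + H\right) + 0\right) - H = \left(D + H\right) - H = D$)
$I{\left(-9 \right)} \left(5 + c{\left(8,-1 \right)}\right) = - 40 \left(5 - 1\right) = \left(-40\right) 4 = -160$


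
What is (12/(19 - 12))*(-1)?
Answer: -12/7 ≈ -1.7143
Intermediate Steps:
(12/(19 - 12))*(-1) = (12/7)*(-1) = -12/7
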